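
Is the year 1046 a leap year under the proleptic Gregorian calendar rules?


Gregorian leap year rule: divisible by 4, but not by 100, unless also by 400.
1046 is not divisible by 4 -> not a leap year

No


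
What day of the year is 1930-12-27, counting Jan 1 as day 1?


Date: December 27, 1930
Days in months 1 through 11: 334
Plus 27 days in December

Day of year: 361


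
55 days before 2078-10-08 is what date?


Start: 2078-10-08, subtract 55 days
Back 8 days from October 8 reaches September 30, 2078 -> 47 left
September 2078 has 30 days -> back to August 31, 2078 -> 17 left
August 2078: 31 - 17 = 14 -> lands on August 14

Result: 2078-08-14


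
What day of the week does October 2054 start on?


Target: October 1, 2054
Anchor: Jan 1, 2054. With p = 2054 - 1 = 2053: (p + p//4 - p//100 + p//400) mod 7 = (2053 + 513 - 20 + 5) mod 7 = 2551 mod 7 = 3 -> Thursday (Mon=0 ... Sun=6)
Days before October (Jan-Sep): 273 days
Weekday index = (3 + 273) mod 7 = 3

Thursday


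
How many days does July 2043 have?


July 2043

31 days


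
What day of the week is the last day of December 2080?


December 2080 has 31 days
Anchor: Jan 1, 2080. With p = 2080 - 1 = 2079: (p + p//4 - p//100 + p//400) mod 7 = (2079 + 519 - 20 + 5) mod 7 = 2583 mod 7 = 0 -> Monday (Mon=0 ... Sun=6)
Days before December (Jan-Nov): 335; December 1 index = (0 + 335) mod 7 = 6 -> Sunday
Last day offset: 31 - 1 = 30 days
Weekday index = (6 + 30) mod 7 = 1

Tuesday, December 31


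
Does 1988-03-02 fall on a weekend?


Anchor: Jan 1, 1988. With p = 1988 - 1 = 1987: (p + p//4 - p//100 + p//400) mod 7 = (1987 + 496 - 19 + 4) mod 7 = 2468 mod 7 = 4 -> Friday (Mon=0 ... Sun=6)
Day of year: 62; offset = 61
Weekday index = (4 + 61) mod 7 = 2 -> Wednesday
Weekend days: Saturday, Sunday

No


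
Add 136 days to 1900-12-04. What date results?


Start: 1900-12-04, add 136 days
December 1900 has 31 days: 31 - 4 = 27 days to December 31 -> 109 left
January 1901 has 31 days -> 78 left
February 1901 has 28 days -> 50 left
March 1901 has 31 days -> 19 left
April 1901: 19 <= 30 -> lands on April 19

Result: 1901-04-19


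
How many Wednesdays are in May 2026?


May 2026 has 31 days
Anchor: Jan 1, 2026. With p = 2026 - 1 = 2025: (p + p//4 - p//100 + p//400) mod 7 = (2025 + 506 - 20 + 5) mod 7 = 2516 mod 7 = 3 -> Thursday (Mon=0 ... Sun=6)
Days before May (Jan-Apr): 120; May 1 index = (3 + 120) mod 7 = 4 -> Friday
First Wednesday is May 6
Wednesdays: 6, 13, 20, 27

4 Wednesdays


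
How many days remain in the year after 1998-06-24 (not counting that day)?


Day of year: 175 of 365
Remaining = 365 - 175

190 days


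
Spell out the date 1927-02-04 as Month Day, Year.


ISO 1927-02-04 parses as year=1927, month=02, day=04
Month 2 -> February

February 4, 1927


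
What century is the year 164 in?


Century = (year - 1) // 100 + 1
= (164 - 1) // 100 + 1
= 163 // 100 + 1
= 1 + 1

2nd century


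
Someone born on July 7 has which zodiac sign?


Date: July 7
Conventional tropical zodiac dates: Cancer from June 21 onward; Leo starts July 23
July 7 falls within the Cancer range

Cancer


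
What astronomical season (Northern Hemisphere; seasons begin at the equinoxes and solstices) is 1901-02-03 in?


Date: February 3
Astronomical Winter (approx.; exact equinox/solstice day varies by year): December 21 to March 19
February 3 falls within the Winter window

Winter


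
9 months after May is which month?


May is month 5
5 + 9 = 14; wrap: 14 - 12 = 2

February


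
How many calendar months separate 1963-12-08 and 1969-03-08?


From December 1963 to March 1969
6 years * 12 = 72 months, minus 9 months = 63

63 months


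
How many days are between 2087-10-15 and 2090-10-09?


From 2087-10-15 to 2090-10-09
2087-10-15: days before October = 31 + 28 + 31 + 30 + 31 + 30 + 31 + 31 + 30 = 273 (2087 is not a leap year); day of year = 273 + 15 = 288
2090-10-09: days before October = 31 + 28 + 31 + 30 + 31 + 30 + 31 + 31 + 30 = 273 (2090 is not a leap year); day of year = 273 + 9 = 282
Rest of 2087: 365 - 288 = 77
Full years 2088 (366), 2089 (365): 731
Total = 77 + 731 + 282 = 1090

1090 days


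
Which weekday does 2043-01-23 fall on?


Date: January 23, 2043
Anchor: Jan 1, 2043. With p = 2043 - 1 = 2042: (p + p//4 - p//100 + p//400) mod 7 = (2042 + 510 - 20 + 5) mod 7 = 2537 mod 7 = 3 -> Thursday (Mon=0 ... Sun=6)
Days into year = 23 - 1 = 22
Weekday index = (3 + 22) mod 7 = 4

Day of the week: Friday


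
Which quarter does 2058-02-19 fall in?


Month: February (month 2)
Q1: Jan-Mar, Q2: Apr-Jun, Q3: Jul-Sep, Q4: Oct-Dec

Q1


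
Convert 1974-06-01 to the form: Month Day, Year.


ISO 1974-06-01 parses as year=1974, month=06, day=01
Month 6 -> June

June 1, 1974


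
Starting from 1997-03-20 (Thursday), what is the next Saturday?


Current: Thursday
Target: Saturday
Days ahead: 2

Next Saturday: 1997-03-22


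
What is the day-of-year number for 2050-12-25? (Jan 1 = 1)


Date: December 25, 2050
Days in months 1 through 11: 334
Plus 25 days in December

Day of year: 359


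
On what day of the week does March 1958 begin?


Target: March 1, 1958
Anchor: Jan 1, 1958. With p = 1958 - 1 = 1957: (p + p//4 - p//100 + p//400) mod 7 = (1957 + 489 - 19 + 4) mod 7 = 2431 mod 7 = 2 -> Wednesday (Mon=0 ... Sun=6)
Days before March (Jan-Feb): 59 days
Weekday index = (2 + 59) mod 7 = 5

Saturday


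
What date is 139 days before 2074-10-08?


Start: 2074-10-08, subtract 139 days
Back 8 days from October 8 reaches September 30, 2074 -> 131 left
September 2074 has 30 days -> back to August 31, 2074 -> 101 left
August 2074 has 31 days -> back to July 31, 2074 -> 70 left
July 2074 has 31 days -> back to June 30, 2074 -> 39 left
June 2074 has 30 days -> back to May 31, 2074 -> 9 left
May 2074: 31 - 9 = 22 -> lands on May 22

Result: 2074-05-22


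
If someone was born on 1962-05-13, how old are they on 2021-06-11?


Birth: 1962-05-13
Reference: 2021-06-11
Year difference: 2021 - 1962 = 59

59 years old


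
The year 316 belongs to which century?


Century = (year - 1) // 100 + 1
= (316 - 1) // 100 + 1
= 315 // 100 + 1
= 3 + 1

4th century


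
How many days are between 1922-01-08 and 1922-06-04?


From 1922-01-08 to 1922-06-04
1922-01-08: day of year = 8
1922-06-04: days before June = 31 + 28 + 31 + 30 + 31 = 151 (1922 is not a leap year); day of year = 151 + 4 = 155
Same year: 155 - 8 = 147

147 days


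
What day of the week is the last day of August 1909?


August 1909 has 31 days
Anchor: Jan 1, 1909. With p = 1909 - 1 = 1908: (p + p//4 - p//100 + p//400) mod 7 = (1908 + 477 - 19 + 4) mod 7 = 2370 mod 7 = 4 -> Friday (Mon=0 ... Sun=6)
Days before August (Jan-Jul): 212; August 1 index = (4 + 212) mod 7 = 6 -> Sunday
Last day offset: 31 - 1 = 30 days
Weekday index = (6 + 30) mod 7 = 1

Tuesday, August 31


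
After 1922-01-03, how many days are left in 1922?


Day of year: 3 of 365
Remaining = 365 - 3

362 days


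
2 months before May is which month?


May is month 5
5 - 2 = 3

March


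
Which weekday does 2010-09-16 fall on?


Date: September 16, 2010
Anchor: Jan 1, 2010. With p = 2010 - 1 = 2009: (p + p//4 - p//100 + p//400) mod 7 = (2009 + 502 - 20 + 5) mod 7 = 2496 mod 7 = 4 -> Friday (Mon=0 ... Sun=6)
Days before September (Jan-Aug): 243; offset = 243 + 16 - 1 = 258
Weekday index = (4 + 258) mod 7 = 3

Day of the week: Thursday


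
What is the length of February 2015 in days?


February 2015 (leap year: no)

28 days


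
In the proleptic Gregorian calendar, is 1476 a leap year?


Gregorian leap year rule: divisible by 4, but not by 100, unless also by 400.
1476 is divisible by 4 but not 100 -> leap year

Yes


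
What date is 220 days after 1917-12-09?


Start: 1917-12-09, add 220 days
December 1917 has 31 days: 31 - 9 = 22 days to December 31 -> 198 left
January 1918 has 31 days -> 167 left
February 1918 has 28 days -> 139 left
March 1918 has 31 days -> 108 left
April 1918 has 30 days -> 78 left
May 1918 has 31 days -> 47 left
June 1918 has 30 days -> 17 left
July 1918: 17 <= 31 -> lands on July 17

Result: 1918-07-17


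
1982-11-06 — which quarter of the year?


Month: November (month 11)
Q1: Jan-Mar, Q2: Apr-Jun, Q3: Jul-Sep, Q4: Oct-Dec

Q4


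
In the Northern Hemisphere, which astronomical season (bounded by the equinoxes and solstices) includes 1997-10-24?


Date: October 24
Astronomical Autumn (approx.; exact equinox/solstice day varies by year): September 22 to December 20
October 24 falls within the Autumn window

Autumn


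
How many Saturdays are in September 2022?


September 2022 has 30 days
Anchor: Jan 1, 2022. With p = 2022 - 1 = 2021: (p + p//4 - p//100 + p//400) mod 7 = (2021 + 505 - 20 + 5) mod 7 = 2511 mod 7 = 5 -> Saturday (Mon=0 ... Sun=6)
Days before September (Jan-Aug): 243; September 1 index = (5 + 243) mod 7 = 3 -> Thursday
First Saturday is September 3
Saturdays: 3, 10, 17, 24

4 Saturdays


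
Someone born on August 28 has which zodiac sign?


Date: August 28
Conventional tropical zodiac dates: Virgo from August 23 onward; Libra starts September 23
August 28 falls within the Virgo range

Virgo


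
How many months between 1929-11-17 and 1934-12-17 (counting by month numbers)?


From November 1929 to December 1934
5 years * 12 = 60 months, plus 1 month = 61

61 months


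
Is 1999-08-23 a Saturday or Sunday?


Anchor: Jan 1, 1999. With p = 1999 - 1 = 1998: (p + p//4 - p//100 + p//400) mod 7 = (1998 + 499 - 19 + 4) mod 7 = 2482 mod 7 = 4 -> Friday (Mon=0 ... Sun=6)
Day of year: 235; offset = 234
Weekday index = (4 + 234) mod 7 = 0 -> Monday
Weekend days: Saturday, Sunday

No


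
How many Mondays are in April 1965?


April 1965 has 30 days
Anchor: Jan 1, 1965. With p = 1965 - 1 = 1964: (p + p//4 - p//100 + p//400) mod 7 = (1964 + 491 - 19 + 4) mod 7 = 2440 mod 7 = 4 -> Friday (Mon=0 ... Sun=6)
Days before April (Jan-Mar): 90; April 1 index = (4 + 90) mod 7 = 3 -> Thursday
First Monday is April 5
Mondays: 5, 12, 19, 26

4 Mondays


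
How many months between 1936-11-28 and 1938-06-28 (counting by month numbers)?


From November 1936 to June 1938
2 years * 12 = 24 months, minus 5 months = 19

19 months


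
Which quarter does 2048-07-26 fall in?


Month: July (month 7)
Q1: Jan-Mar, Q2: Apr-Jun, Q3: Jul-Sep, Q4: Oct-Dec

Q3


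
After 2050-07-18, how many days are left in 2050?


Day of year: 199 of 365
Remaining = 365 - 199

166 days


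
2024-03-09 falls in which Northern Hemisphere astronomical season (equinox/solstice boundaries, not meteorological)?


Date: March 9
Astronomical Winter (approx.; exact equinox/solstice day varies by year): December 21 to March 19
March 9 falls within the Winter window

Winter


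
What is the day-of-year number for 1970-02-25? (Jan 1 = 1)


Date: February 25, 1970
Days in months 1 through 1: 31
Plus 25 days in February

Day of year: 56


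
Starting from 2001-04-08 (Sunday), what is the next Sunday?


Current: Sunday
Target: Sunday
Days ahead: 7

Next Sunday: 2001-04-15


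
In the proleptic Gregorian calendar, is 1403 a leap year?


Gregorian leap year rule: divisible by 4, but not by 100, unless also by 400.
1403 is not divisible by 4 -> not a leap year

No


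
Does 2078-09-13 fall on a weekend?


Anchor: Jan 1, 2078. With p = 2078 - 1 = 2077: (p + p//4 - p//100 + p//400) mod 7 = (2077 + 519 - 20 + 5) mod 7 = 2581 mod 7 = 5 -> Saturday (Mon=0 ... Sun=6)
Day of year: 256; offset = 255
Weekday index = (5 + 255) mod 7 = 1 -> Tuesday
Weekend days: Saturday, Sunday

No


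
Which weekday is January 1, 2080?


Target: January 1, 2080
Anchor: Jan 1, 2080. With p = 2080 - 1 = 2079: (p + p//4 - p//100 + p//400) mod 7 = (2079 + 519 - 20 + 5) mod 7 = 2583 mod 7 = 0 -> Monday (Mon=0 ... Sun=6)
Offset from anchor: 0 days
Weekday index = (0 + 0) mod 7 = 0

Monday


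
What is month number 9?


Month 9 of 12

September


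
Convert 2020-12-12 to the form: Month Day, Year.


ISO 2020-12-12 parses as year=2020, month=12, day=12
Month 12 -> December

December 12, 2020


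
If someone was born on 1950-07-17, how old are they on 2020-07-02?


Birth: 1950-07-17
Reference: 2020-07-02
Year difference: 2020 - 1950 = 70
Birthday not yet reached in 2020, subtract 1

69 years old


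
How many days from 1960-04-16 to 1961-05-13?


From 1960-04-16 to 1961-05-13
1960-04-16: days before April = 31 + 29 + 31 = 91 (1960 is a leap year); day of year = 91 + 16 = 107
1961-05-13: days before May = 31 + 28 + 31 + 30 = 120 (1961 is not a leap year); day of year = 120 + 13 = 133
Rest of 1960: 366 - 107 = 259
Total = 259 + 133 = 392

392 days


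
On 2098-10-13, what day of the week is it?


Date: October 13, 2098
Anchor: Jan 1, 2098. With p = 2098 - 1 = 2097: (p + p//4 - p//100 + p//400) mod 7 = (2097 + 524 - 20 + 5) mod 7 = 2606 mod 7 = 2 -> Wednesday (Mon=0 ... Sun=6)
Days before October (Jan-Sep): 273; offset = 273 + 13 - 1 = 285
Weekday index = (2 + 285) mod 7 = 0

Day of the week: Monday


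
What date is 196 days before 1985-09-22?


Start: 1985-09-22, subtract 196 days
Back 22 days from September 22 reaches August 31, 1985 -> 174 left
August 1985 has 31 days -> back to July 31, 1985 -> 143 left
July 1985 has 31 days -> back to June 30, 1985 -> 112 left
June 1985 has 30 days -> back to May 31, 1985 -> 82 left
May 1985 has 31 days -> back to April 30, 1985 -> 51 left
April 1985 has 30 days -> back to March 31, 1985 -> 21 left
March 1985: 31 - 21 = 10 -> lands on March 10

Result: 1985-03-10


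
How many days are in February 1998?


February 1998 (leap year: no)

28 days


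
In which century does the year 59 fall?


Century = (year - 1) // 100 + 1
= (59 - 1) // 100 + 1
= 58 // 100 + 1
= 0 + 1

1st century


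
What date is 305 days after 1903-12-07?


Start: 1903-12-07, add 305 days
December 1903 has 31 days: 31 - 7 = 24 days to December 31 -> 281 left
January 1904 has 31 days -> 250 left
February 1904 has 29 days -> 221 left
March 1904 has 31 days -> 190 left
April 1904 has 30 days -> 160 left
May 1904 has 31 days -> 129 left
June 1904 has 30 days -> 99 left
July 1904 has 31 days -> 68 left
August 1904 has 31 days -> 37 left
September 1904 has 30 days -> 7 left
October 1904: 7 <= 31 -> lands on October 7

Result: 1904-10-07


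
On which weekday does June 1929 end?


June 1929 has 30 days
Anchor: Jan 1, 1929. With p = 1929 - 1 = 1928: (p + p//4 - p//100 + p//400) mod 7 = (1928 + 482 - 19 + 4) mod 7 = 2395 mod 7 = 1 -> Tuesday (Mon=0 ... Sun=6)
Days before June (Jan-May): 151; June 1 index = (1 + 151) mod 7 = 5 -> Saturday
Last day offset: 30 - 1 = 29 days
Weekday index = (5 + 29) mod 7 = 6

Sunday, June 30


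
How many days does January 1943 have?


January 1943

31 days


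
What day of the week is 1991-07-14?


Date: July 14, 1991
Anchor: Jan 1, 1991. With p = 1991 - 1 = 1990: (p + p//4 - p//100 + p//400) mod 7 = (1990 + 497 - 19 + 4) mod 7 = 2472 mod 7 = 1 -> Tuesday (Mon=0 ... Sun=6)
Days before July (Jan-Jun): 181; offset = 181 + 14 - 1 = 194
Weekday index = (1 + 194) mod 7 = 6

Day of the week: Sunday


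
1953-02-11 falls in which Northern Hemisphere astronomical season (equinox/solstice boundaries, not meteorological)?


Date: February 11
Astronomical Winter (approx.; exact equinox/solstice day varies by year): December 21 to March 19
February 11 falls within the Winter window

Winter


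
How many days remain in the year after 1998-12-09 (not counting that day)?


Day of year: 343 of 365
Remaining = 365 - 343

22 days


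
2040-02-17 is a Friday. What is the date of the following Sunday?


Current: Friday
Target: Sunday
Days ahead: 2

Next Sunday: 2040-02-19


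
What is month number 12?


Month 12 of 12

December


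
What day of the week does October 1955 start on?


Target: October 1, 1955
Anchor: Jan 1, 1955. With p = 1955 - 1 = 1954: (p + p//4 - p//100 + p//400) mod 7 = (1954 + 488 - 19 + 4) mod 7 = 2427 mod 7 = 5 -> Saturday (Mon=0 ... Sun=6)
Days before October (Jan-Sep): 273 days
Weekday index = (5 + 273) mod 7 = 5

Saturday


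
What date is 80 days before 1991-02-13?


Start: 1991-02-13, subtract 80 days
Back 13 days from February 13 reaches January 31, 1991 -> 67 left
January 1991 has 31 days -> back to December 31, 1990 -> 36 left
December 1990 has 31 days -> back to November 30, 1990 -> 5 left
November 1990: 30 - 5 = 25 -> lands on November 25

Result: 1990-11-25


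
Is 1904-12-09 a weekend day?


Anchor: Jan 1, 1904. With p = 1904 - 1 = 1903: (p + p//4 - p//100 + p//400) mod 7 = (1903 + 475 - 19 + 4) mod 7 = 2363 mod 7 = 4 -> Friday (Mon=0 ... Sun=6)
Day of year: 344; offset = 343
Weekday index = (4 + 343) mod 7 = 4 -> Friday
Weekend days: Saturday, Sunday

No


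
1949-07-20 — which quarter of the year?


Month: July (month 7)
Q1: Jan-Mar, Q2: Apr-Jun, Q3: Jul-Sep, Q4: Oct-Dec

Q3


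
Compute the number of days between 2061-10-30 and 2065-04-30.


From 2061-10-30 to 2065-04-30
2061-10-30: days before October = 31 + 28 + 31 + 30 + 31 + 30 + 31 + 31 + 30 = 273 (2061 is not a leap year); day of year = 273 + 30 = 303
2065-04-30: days before April = 31 + 28 + 31 = 90 (2065 is not a leap year); day of year = 90 + 30 = 120
Rest of 2061: 365 - 303 = 62
Full years 2062 (365), 2063 (365), 2064 (366): 1096
Total = 62 + 1096 + 120 = 1278

1278 days


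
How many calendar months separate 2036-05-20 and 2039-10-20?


From May 2036 to October 2039
3 years * 12 = 36 months, plus 5 months = 41

41 months


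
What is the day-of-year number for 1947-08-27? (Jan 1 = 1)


Date: August 27, 1947
Days in months 1 through 7: 212
Plus 27 days in August

Day of year: 239


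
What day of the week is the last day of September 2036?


September 2036 has 30 days
Anchor: Jan 1, 2036. With p = 2036 - 1 = 2035: (p + p//4 - p//100 + p//400) mod 7 = (2035 + 508 - 20 + 5) mod 7 = 2528 mod 7 = 1 -> Tuesday (Mon=0 ... Sun=6)
Days before September (Jan-Aug): 244; September 1 index = (1 + 244) mod 7 = 0 -> Monday
Last day offset: 30 - 1 = 29 days
Weekday index = (0 + 29) mod 7 = 1

Tuesday, September 30


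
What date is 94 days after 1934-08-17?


Start: 1934-08-17, add 94 days
August 1934 has 31 days: 31 - 17 = 14 days to August 31 -> 80 left
September 1934 has 30 days -> 50 left
October 1934 has 31 days -> 19 left
November 1934: 19 <= 30 -> lands on November 19

Result: 1934-11-19


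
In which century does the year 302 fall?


Century = (year - 1) // 100 + 1
= (302 - 1) // 100 + 1
= 301 // 100 + 1
= 3 + 1

4th century


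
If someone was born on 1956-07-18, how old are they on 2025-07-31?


Birth: 1956-07-18
Reference: 2025-07-31
Year difference: 2025 - 1956 = 69

69 years old


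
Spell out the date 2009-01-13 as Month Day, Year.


ISO 2009-01-13 parses as year=2009, month=01, day=13
Month 1 -> January

January 13, 2009


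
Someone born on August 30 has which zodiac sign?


Date: August 30
Conventional tropical zodiac dates: Virgo from August 23 onward; Libra starts September 23
August 30 falls within the Virgo range

Virgo


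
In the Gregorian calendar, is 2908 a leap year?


Gregorian leap year rule: divisible by 4, but not by 100, unless also by 400.
2908 is divisible by 4 but not 100 -> leap year

Yes


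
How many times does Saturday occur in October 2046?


October 2046 has 31 days
Anchor: Jan 1, 2046. With p = 2046 - 1 = 2045: (p + p//4 - p//100 + p//400) mod 7 = (2045 + 511 - 20 + 5) mod 7 = 2541 mod 7 = 0 -> Monday (Mon=0 ... Sun=6)
Days before October (Jan-Sep): 273; October 1 index = (0 + 273) mod 7 = 0 -> Monday
First Saturday is October 6
Saturdays: 6, 13, 20, 27

4 Saturdays


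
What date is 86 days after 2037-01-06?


Start: 2037-01-06, add 86 days
January 2037 has 31 days: 31 - 6 = 25 days to January 31 -> 61 left
February 2037 has 28 days -> 33 left
March 2037 has 31 days -> 2 left
April 2037: 2 <= 30 -> lands on April 2

Result: 2037-04-02


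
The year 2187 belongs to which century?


Century = (year - 1) // 100 + 1
= (2187 - 1) // 100 + 1
= 2186 // 100 + 1
= 21 + 1

22nd century


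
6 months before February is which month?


February is month 2
2 - 6 = -4; wrap: -4 + 12 = 8

August


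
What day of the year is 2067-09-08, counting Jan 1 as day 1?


Date: September 8, 2067
Days in months 1 through 8: 243
Plus 8 days in September

Day of year: 251


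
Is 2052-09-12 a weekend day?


Anchor: Jan 1, 2052. With p = 2052 - 1 = 2051: (p + p//4 - p//100 + p//400) mod 7 = (2051 + 512 - 20 + 5) mod 7 = 2548 mod 7 = 0 -> Monday (Mon=0 ... Sun=6)
Day of year: 256; offset = 255
Weekday index = (0 + 255) mod 7 = 3 -> Thursday
Weekend days: Saturday, Sunday

No


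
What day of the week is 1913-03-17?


Date: March 17, 1913
Anchor: Jan 1, 1913. With p = 1913 - 1 = 1912: (p + p//4 - p//100 + p//400) mod 7 = (1912 + 478 - 19 + 4) mod 7 = 2375 mod 7 = 2 -> Wednesday (Mon=0 ... Sun=6)
Days before March (Jan-Feb): 59; offset = 59 + 17 - 1 = 75
Weekday index = (2 + 75) mod 7 = 0

Day of the week: Monday


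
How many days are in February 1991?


February 1991 (leap year: no)

28 days


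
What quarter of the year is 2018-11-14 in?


Month: November (month 11)
Q1: Jan-Mar, Q2: Apr-Jun, Q3: Jul-Sep, Q4: Oct-Dec

Q4


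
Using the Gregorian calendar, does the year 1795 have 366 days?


Gregorian leap year rule: divisible by 4, but not by 100, unless also by 400.
1795 is not divisible by 4 -> not a leap year

No


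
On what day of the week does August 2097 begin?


Target: August 1, 2097
Anchor: Jan 1, 2097. With p = 2097 - 1 = 2096: (p + p//4 - p//100 + p//400) mod 7 = (2096 + 524 - 20 + 5) mod 7 = 2605 mod 7 = 1 -> Tuesday (Mon=0 ... Sun=6)
Days before August (Jan-Jul): 212 days
Weekday index = (1 + 212) mod 7 = 3

Thursday


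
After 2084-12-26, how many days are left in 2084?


Day of year: 361 of 366
Remaining = 366 - 361

5 days


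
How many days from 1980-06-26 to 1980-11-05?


From 1980-06-26 to 1980-11-05
1980-06-26: days before June = 31 + 29 + 31 + 30 + 31 = 152 (1980 is a leap year); day of year = 152 + 26 = 178
1980-11-05: days before November = 31 + 29 + 31 + 30 + 31 + 30 + 31 + 31 + 30 + 31 = 305 (1980 is a leap year); day of year = 305 + 5 = 310
Same year: 310 - 178 = 132

132 days


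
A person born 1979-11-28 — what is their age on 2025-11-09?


Birth: 1979-11-28
Reference: 2025-11-09
Year difference: 2025 - 1979 = 46
Birthday not yet reached in 2025, subtract 1

45 years old


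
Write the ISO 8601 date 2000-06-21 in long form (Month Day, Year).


ISO 2000-06-21 parses as year=2000, month=06, day=21
Month 6 -> June

June 21, 2000


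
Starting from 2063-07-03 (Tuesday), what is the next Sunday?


Current: Tuesday
Target: Sunday
Days ahead: 5

Next Sunday: 2063-07-08


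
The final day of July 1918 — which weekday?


July 1918 has 31 days
Anchor: Jan 1, 1918. With p = 1918 - 1 = 1917: (p + p//4 - p//100 + p//400) mod 7 = (1917 + 479 - 19 + 4) mod 7 = 2381 mod 7 = 1 -> Tuesday (Mon=0 ... Sun=6)
Days before July (Jan-Jun): 181; July 1 index = (1 + 181) mod 7 = 0 -> Monday
Last day offset: 31 - 1 = 30 days
Weekday index = (0 + 30) mod 7 = 2

Wednesday, July 31


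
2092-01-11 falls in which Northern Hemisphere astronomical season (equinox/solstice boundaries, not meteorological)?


Date: January 11
Astronomical Winter (approx.; exact equinox/solstice day varies by year): December 21 to March 19
January 11 falls within the Winter window

Winter


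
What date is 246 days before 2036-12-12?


Start: 2036-12-12, subtract 246 days
Back 12 days from December 12 reaches November 30, 2036 -> 234 left
November 2036 has 30 days -> back to October 31, 2036 -> 204 left
October 2036 has 31 days -> back to September 30, 2036 -> 173 left
September 2036 has 30 days -> back to August 31, 2036 -> 143 left
August 2036 has 31 days -> back to July 31, 2036 -> 112 left
July 2036 has 31 days -> back to June 30, 2036 -> 81 left
June 2036 has 30 days -> back to May 31, 2036 -> 51 left
May 2036 has 31 days -> back to April 30, 2036 -> 20 left
April 2036: 30 - 20 = 10 -> lands on April 10

Result: 2036-04-10


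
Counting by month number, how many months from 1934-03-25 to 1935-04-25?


From March 1934 to April 1935
1 year * 12 = 12 months, plus 1 month = 13

13 months


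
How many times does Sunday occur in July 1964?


July 1964 has 31 days
Anchor: Jan 1, 1964. With p = 1964 - 1 = 1963: (p + p//4 - p//100 + p//400) mod 7 = (1963 + 490 - 19 + 4) mod 7 = 2438 mod 7 = 2 -> Wednesday (Mon=0 ... Sun=6)
Days before July (Jan-Jun): 182; July 1 index = (2 + 182) mod 7 = 2 -> Wednesday
First Sunday is July 5
Sundays: 5, 12, 19, 26

4 Sundays


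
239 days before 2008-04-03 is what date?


Start: 2008-04-03, subtract 239 days
Back 3 days from April 3 reaches March 31, 2008 -> 236 left
March 2008 has 31 days -> back to February 29, 2008 -> 205 left
February 2008 has 29 days -> back to January 31, 2008 -> 176 left
January 2008 has 31 days -> back to December 31, 2007 -> 145 left
December 2007 has 31 days -> back to November 30, 2007 -> 114 left
November 2007 has 30 days -> back to October 31, 2007 -> 84 left
October 2007 has 31 days -> back to September 30, 2007 -> 53 left
September 2007 has 30 days -> back to August 31, 2007 -> 23 left
August 2007: 31 - 23 = 8 -> lands on August 8

Result: 2007-08-08


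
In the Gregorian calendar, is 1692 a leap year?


Gregorian leap year rule: divisible by 4, but not by 100, unless also by 400.
1692 is divisible by 4 but not 100 -> leap year

Yes


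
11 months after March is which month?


March is month 3
3 + 11 = 14; wrap: 14 - 12 = 2

February


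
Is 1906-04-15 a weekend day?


Anchor: Jan 1, 1906. With p = 1906 - 1 = 1905: (p + p//4 - p//100 + p//400) mod 7 = (1905 + 476 - 19 + 4) mod 7 = 2366 mod 7 = 0 -> Monday (Mon=0 ... Sun=6)
Day of year: 105; offset = 104
Weekday index = (0 + 104) mod 7 = 6 -> Sunday
Weekend days: Saturday, Sunday

Yes


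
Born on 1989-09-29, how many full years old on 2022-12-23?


Birth: 1989-09-29
Reference: 2022-12-23
Year difference: 2022 - 1989 = 33

33 years old


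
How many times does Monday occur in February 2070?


February 2070 has 28 days
Anchor: Jan 1, 2070. With p = 2070 - 1 = 2069: (p + p//4 - p//100 + p//400) mod 7 = (2069 + 517 - 20 + 5) mod 7 = 2571 mod 7 = 2 -> Wednesday (Mon=0 ... Sun=6)
Days before February (Jan): 31; February 1 index = (2 + 31) mod 7 = 5 -> Saturday
First Monday is February 3
Mondays: 3, 10, 17, 24

4 Mondays


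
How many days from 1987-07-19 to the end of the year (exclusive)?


Day of year: 200 of 365
Remaining = 365 - 200

165 days


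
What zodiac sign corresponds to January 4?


Date: January 4
Conventional tropical zodiac dates: Capricorn from December 22 onward; Aquarius starts January 20
January 4 falls within the Capricorn range

Capricorn


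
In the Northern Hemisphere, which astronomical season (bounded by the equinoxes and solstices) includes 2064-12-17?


Date: December 17
Astronomical Autumn (approx.; exact equinox/solstice day varies by year): September 22 to December 20
December 17 falls within the Autumn window

Autumn


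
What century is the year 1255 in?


Century = (year - 1) // 100 + 1
= (1255 - 1) // 100 + 1
= 1254 // 100 + 1
= 12 + 1

13th century


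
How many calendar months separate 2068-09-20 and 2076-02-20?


From September 2068 to February 2076
8 years * 12 = 96 months, minus 7 months = 89

89 months


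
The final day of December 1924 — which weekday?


December 1924 has 31 days
Anchor: Jan 1, 1924. With p = 1924 - 1 = 1923: (p + p//4 - p//100 + p//400) mod 7 = (1923 + 480 - 19 + 4) mod 7 = 2388 mod 7 = 1 -> Tuesday (Mon=0 ... Sun=6)
Days before December (Jan-Nov): 335; December 1 index = (1 + 335) mod 7 = 0 -> Monday
Last day offset: 31 - 1 = 30 days
Weekday index = (0 + 30) mod 7 = 2

Wednesday, December 31


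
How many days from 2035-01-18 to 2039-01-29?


From 2035-01-18 to 2039-01-29
2035-01-18: day of year = 18
2039-01-29: day of year = 29
Rest of 2035: 365 - 18 = 347
Full years 2036 (366), 2037 (365), 2038 (365): 1096
Total = 347 + 1096 + 29 = 1472

1472 days


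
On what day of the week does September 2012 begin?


Target: September 1, 2012
Anchor: Jan 1, 2012. With p = 2012 - 1 = 2011: (p + p//4 - p//100 + p//400) mod 7 = (2011 + 502 - 20 + 5) mod 7 = 2498 mod 7 = 6 -> Sunday (Mon=0 ... Sun=6)
Days before September (Jan-Aug): 244 days
Weekday index = (6 + 244) mod 7 = 5

Saturday


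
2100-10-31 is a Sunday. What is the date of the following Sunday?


Current: Sunday
Target: Sunday
Days ahead: 7

Next Sunday: 2100-11-07


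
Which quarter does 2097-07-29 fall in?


Month: July (month 7)
Q1: Jan-Mar, Q2: Apr-Jun, Q3: Jul-Sep, Q4: Oct-Dec

Q3


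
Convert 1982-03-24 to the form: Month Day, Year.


ISO 1982-03-24 parses as year=1982, month=03, day=24
Month 3 -> March

March 24, 1982


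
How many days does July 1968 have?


July 1968

31 days


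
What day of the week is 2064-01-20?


Date: January 20, 2064
Anchor: Jan 1, 2064. With p = 2064 - 1 = 2063: (p + p//4 - p//100 + p//400) mod 7 = (2063 + 515 - 20 + 5) mod 7 = 2563 mod 7 = 1 -> Tuesday (Mon=0 ... Sun=6)
Days into year = 20 - 1 = 19
Weekday index = (1 + 19) mod 7 = 6

Day of the week: Sunday


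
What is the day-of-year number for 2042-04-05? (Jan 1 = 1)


Date: April 5, 2042
Days in months 1 through 3: 90
Plus 5 days in April

Day of year: 95


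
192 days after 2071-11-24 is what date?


Start: 2071-11-24, add 192 days
November 2071 has 30 days: 30 - 24 = 6 days to November 30 -> 186 left
December 2071 has 31 days -> 155 left
January 2072 has 31 days -> 124 left
February 2072 has 29 days -> 95 left
March 2072 has 31 days -> 64 left
April 2072 has 30 days -> 34 left
May 2072 has 31 days -> 3 left
June 2072: 3 <= 30 -> lands on June 3

Result: 2072-06-03


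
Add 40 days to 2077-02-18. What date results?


Start: 2077-02-18, add 40 days
February 2077 has 28 days: 28 - 18 = 10 days to February 28 -> 30 left
March 2077: 30 <= 31 -> lands on March 30

Result: 2077-03-30


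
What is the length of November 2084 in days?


November 2084

30 days


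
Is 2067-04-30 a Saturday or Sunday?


Anchor: Jan 1, 2067. With p = 2067 - 1 = 2066: (p + p//4 - p//100 + p//400) mod 7 = (2066 + 516 - 20 + 5) mod 7 = 2567 mod 7 = 5 -> Saturday (Mon=0 ... Sun=6)
Day of year: 120; offset = 119
Weekday index = (5 + 119) mod 7 = 5 -> Saturday
Weekend days: Saturday, Sunday

Yes


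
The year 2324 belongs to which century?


Century = (year - 1) // 100 + 1
= (2324 - 1) // 100 + 1
= 2323 // 100 + 1
= 23 + 1

24th century


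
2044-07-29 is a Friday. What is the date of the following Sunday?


Current: Friday
Target: Sunday
Days ahead: 2

Next Sunday: 2044-07-31


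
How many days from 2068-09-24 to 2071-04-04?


From 2068-09-24 to 2071-04-04
2068-09-24: days before September = 31 + 29 + 31 + 30 + 31 + 30 + 31 + 31 = 244 (2068 is a leap year); day of year = 244 + 24 = 268
2071-04-04: days before April = 31 + 28 + 31 = 90 (2071 is not a leap year); day of year = 90 + 4 = 94
Rest of 2068: 366 - 268 = 98
Full years 2069 (365), 2070 (365): 730
Total = 98 + 730 + 94 = 922

922 days


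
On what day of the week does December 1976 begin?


Target: December 1, 1976
Anchor: Jan 1, 1976. With p = 1976 - 1 = 1975: (p + p//4 - p//100 + p//400) mod 7 = (1975 + 493 - 19 + 4) mod 7 = 2453 mod 7 = 3 -> Thursday (Mon=0 ... Sun=6)
Days before December (Jan-Nov): 335 days
Weekday index = (3 + 335) mod 7 = 2

Wednesday


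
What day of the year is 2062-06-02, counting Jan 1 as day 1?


Date: June 2, 2062
Days in months 1 through 5: 151
Plus 2 days in June

Day of year: 153


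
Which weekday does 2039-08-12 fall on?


Date: August 12, 2039
Anchor: Jan 1, 2039. With p = 2039 - 1 = 2038: (p + p//4 - p//100 + p//400) mod 7 = (2038 + 509 - 20 + 5) mod 7 = 2532 mod 7 = 5 -> Saturday (Mon=0 ... Sun=6)
Days before August (Jan-Jul): 212; offset = 212 + 12 - 1 = 223
Weekday index = (5 + 223) mod 7 = 4

Day of the week: Friday


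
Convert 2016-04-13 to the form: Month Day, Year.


ISO 2016-04-13 parses as year=2016, month=04, day=13
Month 4 -> April

April 13, 2016


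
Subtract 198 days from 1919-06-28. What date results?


Start: 1919-06-28, subtract 198 days
Back 28 days from June 28 reaches May 31, 1919 -> 170 left
May 1919 has 31 days -> back to April 30, 1919 -> 139 left
April 1919 has 30 days -> back to March 31, 1919 -> 109 left
March 1919 has 31 days -> back to February 28, 1919 -> 78 left
February 1919 has 28 days -> back to January 31, 1919 -> 50 left
January 1919 has 31 days -> back to December 31, 1918 -> 19 left
December 1918: 31 - 19 = 12 -> lands on December 12

Result: 1918-12-12


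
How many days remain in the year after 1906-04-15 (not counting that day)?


Day of year: 105 of 365
Remaining = 365 - 105

260 days


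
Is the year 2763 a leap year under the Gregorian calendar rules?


Gregorian leap year rule: divisible by 4, but not by 100, unless also by 400.
2763 is not divisible by 4 -> not a leap year

No


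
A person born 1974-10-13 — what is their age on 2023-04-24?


Birth: 1974-10-13
Reference: 2023-04-24
Year difference: 2023 - 1974 = 49
Birthday not yet reached in 2023, subtract 1

48 years old


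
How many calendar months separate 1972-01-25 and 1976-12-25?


From January 1972 to December 1976
4 years * 12 = 48 months, plus 11 months = 59

59 months


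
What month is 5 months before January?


January is month 1
1 - 5 = -4; wrap: -4 + 12 = 8

August


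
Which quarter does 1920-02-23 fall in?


Month: February (month 2)
Q1: Jan-Mar, Q2: Apr-Jun, Q3: Jul-Sep, Q4: Oct-Dec

Q1


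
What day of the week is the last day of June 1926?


June 1926 has 30 days
Anchor: Jan 1, 1926. With p = 1926 - 1 = 1925: (p + p//4 - p//100 + p//400) mod 7 = (1925 + 481 - 19 + 4) mod 7 = 2391 mod 7 = 4 -> Friday (Mon=0 ... Sun=6)
Days before June (Jan-May): 151; June 1 index = (4 + 151) mod 7 = 1 -> Tuesday
Last day offset: 30 - 1 = 29 days
Weekday index = (1 + 29) mod 7 = 2

Wednesday, June 30


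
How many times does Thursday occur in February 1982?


February 1982 has 28 days
Anchor: Jan 1, 1982. With p = 1982 - 1 = 1981: (p + p//4 - p//100 + p//400) mod 7 = (1981 + 495 - 19 + 4) mod 7 = 2461 mod 7 = 4 -> Friday (Mon=0 ... Sun=6)
Days before February (Jan): 31; February 1 index = (4 + 31) mod 7 = 0 -> Monday
First Thursday is February 4
Thursdays: 4, 11, 18, 25

4 Thursdays


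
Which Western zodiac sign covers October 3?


Date: October 3
Conventional tropical zodiac dates: Libra from September 23 onward; Scorpio starts October 23
October 3 falls within the Libra range

Libra


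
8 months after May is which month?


May is month 5
5 + 8 = 13; wrap: 13 - 12 = 1

January


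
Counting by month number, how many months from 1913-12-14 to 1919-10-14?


From December 1913 to October 1919
6 years * 12 = 72 months, minus 2 months = 70

70 months


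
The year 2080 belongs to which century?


Century = (year - 1) // 100 + 1
= (2080 - 1) // 100 + 1
= 2079 // 100 + 1
= 20 + 1

21st century


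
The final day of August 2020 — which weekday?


August 2020 has 31 days
Anchor: Jan 1, 2020. With p = 2020 - 1 = 2019: (p + p//4 - p//100 + p//400) mod 7 = (2019 + 504 - 20 + 5) mod 7 = 2508 mod 7 = 2 -> Wednesday (Mon=0 ... Sun=6)
Days before August (Jan-Jul): 213; August 1 index = (2 + 213) mod 7 = 5 -> Saturday
Last day offset: 31 - 1 = 30 days
Weekday index = (5 + 30) mod 7 = 0

Monday, August 31


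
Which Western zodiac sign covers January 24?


Date: January 24
Conventional tropical zodiac dates: Aquarius from January 20 onward; Pisces starts February 19
January 24 falls within the Aquarius range

Aquarius


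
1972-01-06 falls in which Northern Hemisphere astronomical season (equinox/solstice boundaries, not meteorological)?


Date: January 6
Astronomical Winter (approx.; exact equinox/solstice day varies by year): December 21 to March 19
January 6 falls within the Winter window

Winter


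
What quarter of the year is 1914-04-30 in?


Month: April (month 4)
Q1: Jan-Mar, Q2: Apr-Jun, Q3: Jul-Sep, Q4: Oct-Dec

Q2


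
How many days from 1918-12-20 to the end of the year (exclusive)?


Day of year: 354 of 365
Remaining = 365 - 354

11 days


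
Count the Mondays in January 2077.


January 2077 has 31 days
Anchor: Jan 1, 2077. With p = 2077 - 1 = 2076: (p + p//4 - p//100 + p//400) mod 7 = (2076 + 519 - 20 + 5) mod 7 = 2580 mod 7 = 4 -> Friday (Mon=0 ... Sun=6)
January 1 is the anchor itself -> Friday
First Monday is January 4
Mondays: 4, 11, 18, 25

4 Mondays


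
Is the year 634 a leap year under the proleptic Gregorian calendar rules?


Gregorian leap year rule: divisible by 4, but not by 100, unless also by 400.
634 is not divisible by 4 -> not a leap year

No


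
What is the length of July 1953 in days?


July 1953

31 days


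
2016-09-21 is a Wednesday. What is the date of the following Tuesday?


Current: Wednesday
Target: Tuesday
Days ahead: 6

Next Tuesday: 2016-09-27


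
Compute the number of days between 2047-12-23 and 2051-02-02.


From 2047-12-23 to 2051-02-02
2047-12-23: days before December = 31 + 28 + 31 + 30 + 31 + 30 + 31 + 31 + 30 + 31 + 30 = 334 (2047 is not a leap year); day of year = 334 + 23 = 357
2051-02-02: days before February = 31; day of year = 31 + 2 = 33
Rest of 2047: 365 - 357 = 8
Full years 2048 (366), 2049 (365), 2050 (365): 1096
Total = 8 + 1096 + 33 = 1137

1137 days


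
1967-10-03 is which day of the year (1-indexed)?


Date: October 3, 1967
Days in months 1 through 9: 273
Plus 3 days in October

Day of year: 276


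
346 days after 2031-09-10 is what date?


Start: 2031-09-10, add 346 days
September 2031 has 30 days: 30 - 10 = 20 days to September 30 -> 326 left
October 2031 has 31 days -> 295 left
November 2031 has 30 days -> 265 left
December 2031 has 31 days -> 234 left
January 2032 has 31 days -> 203 left
February 2032 has 29 days -> 174 left
March 2032 has 31 days -> 143 left
April 2032 has 30 days -> 113 left
May 2032 has 31 days -> 82 left
June 2032 has 30 days -> 52 left
July 2032 has 31 days -> 21 left
August 2032: 21 <= 31 -> lands on August 21

Result: 2032-08-21


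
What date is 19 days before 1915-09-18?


Start: 1915-09-18, subtract 19 days
Back 18 days from September 18 reaches August 31, 1915 -> 1 left
August 1915: 31 - 1 = 30 -> lands on August 30

Result: 1915-08-30


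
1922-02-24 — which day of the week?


Date: February 24, 1922
Anchor: Jan 1, 1922. With p = 1922 - 1 = 1921: (p + p//4 - p//100 + p//400) mod 7 = (1921 + 480 - 19 + 4) mod 7 = 2386 mod 7 = 6 -> Sunday (Mon=0 ... Sun=6)
Days before February (Jan): 31; offset = 31 + 24 - 1 = 54
Weekday index = (6 + 54) mod 7 = 4

Day of the week: Friday


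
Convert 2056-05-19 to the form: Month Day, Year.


ISO 2056-05-19 parses as year=2056, month=05, day=19
Month 5 -> May

May 19, 2056


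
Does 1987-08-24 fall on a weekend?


Anchor: Jan 1, 1987. With p = 1987 - 1 = 1986: (p + p//4 - p//100 + p//400) mod 7 = (1986 + 496 - 19 + 4) mod 7 = 2467 mod 7 = 3 -> Thursday (Mon=0 ... Sun=6)
Day of year: 236; offset = 235
Weekday index = (3 + 235) mod 7 = 0 -> Monday
Weekend days: Saturday, Sunday

No


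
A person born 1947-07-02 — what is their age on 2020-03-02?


Birth: 1947-07-02
Reference: 2020-03-02
Year difference: 2020 - 1947 = 73
Birthday not yet reached in 2020, subtract 1

72 years old


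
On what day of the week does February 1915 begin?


Target: February 1, 1915
Anchor: Jan 1, 1915. With p = 1915 - 1 = 1914: (p + p//4 - p//100 + p//400) mod 7 = (1914 + 478 - 19 + 4) mod 7 = 2377 mod 7 = 4 -> Friday (Mon=0 ... Sun=6)
Days before February (Jan): 31 days
Weekday index = (4 + 31) mod 7 = 0

Monday
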